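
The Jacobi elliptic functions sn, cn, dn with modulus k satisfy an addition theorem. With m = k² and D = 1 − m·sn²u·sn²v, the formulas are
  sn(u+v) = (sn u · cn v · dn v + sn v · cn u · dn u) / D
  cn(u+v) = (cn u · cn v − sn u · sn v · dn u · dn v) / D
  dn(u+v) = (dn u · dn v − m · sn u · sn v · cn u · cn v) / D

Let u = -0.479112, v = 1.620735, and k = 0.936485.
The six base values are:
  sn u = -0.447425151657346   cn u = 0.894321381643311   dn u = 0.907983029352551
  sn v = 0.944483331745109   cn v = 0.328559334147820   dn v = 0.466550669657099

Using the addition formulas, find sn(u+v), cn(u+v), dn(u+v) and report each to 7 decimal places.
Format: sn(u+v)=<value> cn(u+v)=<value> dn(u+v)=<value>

m = k² = 0.877004155225
D = 1 − m·sn²u·sn²v = 0.8433858366497131
sn(u+v) = (sn u·cn v·dn v + sn v·cn u·dn u)/D = 0.6983619004460223/0.8433858366497131 = 0.8280455636061099
cn(u+v) = (cn u·cn v − sn u·sn v·dn u·dn v)/D = 0.4728533868618863/0.8433858366497131 = 0.5606608106442252
dn(u+v) = (dn u·dn v − m·sn u·sn v·cn u·cn v)/D = 0.5325190590354782/0.8433858366497131 = 0.6314062151563632

sn(u+v)=0.8280456 cn(u+v)=0.5606608 dn(u+v)=0.6314062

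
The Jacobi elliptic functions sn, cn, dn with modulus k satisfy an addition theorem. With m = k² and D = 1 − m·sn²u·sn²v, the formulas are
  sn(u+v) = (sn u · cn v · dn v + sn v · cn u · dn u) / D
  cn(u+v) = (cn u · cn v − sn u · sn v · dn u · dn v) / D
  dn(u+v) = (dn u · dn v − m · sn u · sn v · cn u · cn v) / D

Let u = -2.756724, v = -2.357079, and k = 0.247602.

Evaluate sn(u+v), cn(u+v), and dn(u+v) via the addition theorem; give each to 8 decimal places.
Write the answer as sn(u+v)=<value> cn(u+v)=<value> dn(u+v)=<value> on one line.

sn u = -0.4204538294786627, cn u = -0.9073139353480291, dn u = 0.9945662901189846
sn v = -0.7374193514774627, cn v = -0.6754351930915048, dn v = 0.9831897923240026
m = k² = 0.061306750404
D = 1 − m·sn²u·sn²v = 0.99410649058082
sn(u+v) = (sn u·cn v·dn v + sn v·cn u·dn u)/D = 0.9446507110437502/0.99410649058082 = 0.9502510244066764
cn(u+v) = (cn u·cn v − sn u·sn v·dn u·dn v)/D = 0.3096493964784222/0.99410649058082 = 0.311485137067665
dn(u+v) = (dn u·dn v − m·sn u·sn v·cn u·cn v)/D = 0.9661985915859705/0.99410649058082 = 0.9719266504551802

sn(u+v)=0.95025102 cn(u+v)=0.31148514 dn(u+v)=0.97192665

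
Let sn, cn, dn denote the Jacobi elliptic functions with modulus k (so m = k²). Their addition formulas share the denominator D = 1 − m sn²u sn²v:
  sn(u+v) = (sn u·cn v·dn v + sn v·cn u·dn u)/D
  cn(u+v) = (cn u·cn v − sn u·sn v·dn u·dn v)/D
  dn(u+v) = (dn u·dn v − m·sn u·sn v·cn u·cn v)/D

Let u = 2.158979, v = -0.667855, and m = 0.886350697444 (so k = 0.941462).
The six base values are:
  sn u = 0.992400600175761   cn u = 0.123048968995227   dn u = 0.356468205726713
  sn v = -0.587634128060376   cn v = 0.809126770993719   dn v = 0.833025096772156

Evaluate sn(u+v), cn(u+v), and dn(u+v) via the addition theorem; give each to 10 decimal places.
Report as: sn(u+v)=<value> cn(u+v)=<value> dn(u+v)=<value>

m = k² = 0.886350697444
D = 1 − m·sn²u·sn²v = 0.6985650203572408
sn(u+v) = (sn u·cn v·dn v + sn v·cn u·dn u)/D = 0.6431253148324193/0.6985650203572408 = 0.9206377303340066
cn(u+v) = (cn u·cn v − sn u·sn v·dn u·dn v)/D = 0.2727323176457345/0.6985650203572408 = 0.3904179420639489
dn(u+v) = (dn u·dn v − m·sn u·sn v·cn u·cn v)/D = 0.3484098513313102/0.6985650203572408 = 0.4987507836466476

sn(u+v)=0.9206377303 cn(u+v)=0.3904179421 dn(u+v)=0.4987507836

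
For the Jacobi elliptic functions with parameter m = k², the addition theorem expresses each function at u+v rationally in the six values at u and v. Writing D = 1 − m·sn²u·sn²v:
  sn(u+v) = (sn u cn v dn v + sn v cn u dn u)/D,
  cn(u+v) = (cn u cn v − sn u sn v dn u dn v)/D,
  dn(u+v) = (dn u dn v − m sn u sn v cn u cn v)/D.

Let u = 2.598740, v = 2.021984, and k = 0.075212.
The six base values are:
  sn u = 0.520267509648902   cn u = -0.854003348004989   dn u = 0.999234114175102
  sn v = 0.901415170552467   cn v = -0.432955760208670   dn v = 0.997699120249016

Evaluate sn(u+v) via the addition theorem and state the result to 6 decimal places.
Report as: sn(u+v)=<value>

m = k² = 0.005656844944
D = 1 − m·sn²u·sn²v = 0.9987558366294028
sn(u+v) = (sn u·cn v·dn v + sn v·cn u·dn u)/D = -0.9939565213329132/0.9987558366294028 = -0.9951947061328959

sn(u+v)=-0.995195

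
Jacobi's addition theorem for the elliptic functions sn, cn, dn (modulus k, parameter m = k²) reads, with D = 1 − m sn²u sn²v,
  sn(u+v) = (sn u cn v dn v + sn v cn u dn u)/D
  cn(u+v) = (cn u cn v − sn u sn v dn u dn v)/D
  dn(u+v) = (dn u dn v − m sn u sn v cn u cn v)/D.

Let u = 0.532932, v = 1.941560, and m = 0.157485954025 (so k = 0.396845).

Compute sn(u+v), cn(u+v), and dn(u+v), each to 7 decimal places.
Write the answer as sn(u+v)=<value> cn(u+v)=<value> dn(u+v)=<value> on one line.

sn(u+v)=0.7111940 cn(u+v)=-0.7029958 dn(u+v)=0.9593457

sn u = 0.5048301845538391, cn u = 0.8632186772558485, dn u = 0.9797265695163775
sn v = 0.9614533649102673, cn v = -0.2749680474213765, dn v = 0.9243490432534932
m = k² = 0.157485954025
D = 1 − m·sn²u·sn²v = 0.9628987192925681
sn(u+v) = (sn u·cn v·dn v + sn v·cn u·dn u)/D = 0.6848077830884297/0.9628987192925681 = 0.7111939909854185
cn(u+v) = (cn u·cn v − sn u·sn v·dn u·dn v)/D = -0.676913763958732/0.9628987192925681 = -0.7029958087970599
dn(u+v) = (dn u·dn v − m·sn u·sn v·cn u·cn v)/D = 0.9237527065857327/0.9628987192925681 = 0.9593456591825196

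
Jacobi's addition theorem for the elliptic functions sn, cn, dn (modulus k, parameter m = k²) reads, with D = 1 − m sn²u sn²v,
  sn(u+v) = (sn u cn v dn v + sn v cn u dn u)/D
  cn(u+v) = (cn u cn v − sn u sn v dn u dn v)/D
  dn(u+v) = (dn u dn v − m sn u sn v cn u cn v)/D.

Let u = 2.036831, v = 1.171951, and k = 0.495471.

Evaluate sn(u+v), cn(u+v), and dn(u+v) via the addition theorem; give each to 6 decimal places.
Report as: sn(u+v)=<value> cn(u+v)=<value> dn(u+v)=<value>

sn u = 0.9527552587173085, cn u = -0.3037390606861661, dn u = 0.8815650293277093
sn v = 0.9009836666025633, cn v = 0.433853007959379, dn v = 0.8948279000057315
m = k² = 0.245491511841
D = 1 − m·sn²u·sn²v = 0.8191023081677143
sn(u+v) = (sn u·cn v·dn v + sn v·cn u·dn u)/D = 0.1286296914080598/0.8191023081677143 = 0.1570373934066884
cn(u+v) = (cn u·cn v − sn u·sn v·dn u·dn v)/D = -0.80893942525627/0.8191023081677143 = -0.9875926574615837
dn(u+v) = (dn u·dn v − m·sn u·sn v·cn u·cn v)/D = 0.8166191202134623/0.8191023081677143 = 0.9969684031781003

sn(u+v)=0.157037 cn(u+v)=-0.987593 dn(u+v)=0.996968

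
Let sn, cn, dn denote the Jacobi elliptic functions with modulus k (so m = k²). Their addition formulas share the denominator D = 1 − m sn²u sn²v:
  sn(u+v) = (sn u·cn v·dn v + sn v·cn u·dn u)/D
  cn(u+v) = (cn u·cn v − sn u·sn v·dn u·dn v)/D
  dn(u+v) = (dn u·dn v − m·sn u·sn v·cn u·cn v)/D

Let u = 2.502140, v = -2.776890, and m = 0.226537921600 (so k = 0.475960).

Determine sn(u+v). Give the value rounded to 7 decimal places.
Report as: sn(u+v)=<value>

sn u = 0.7343751769274932, cn u = -0.6787437657265908, dn u = 0.9369239753891839
sn v = -0.5338114970576802, cn v = -0.8456035037823804, dn v = 0.9671850656682773
m = k² = 0.2265379216
D = 1 − m·sn²u·sn²v = 0.9651860953625765
sn(u+v) = (sn u·cn v·dn v + sn v·cn u·dn u)/D = -0.2611450261703921/0.9651860953625765 = -0.2705644304503701

sn(u+v)=-0.2705644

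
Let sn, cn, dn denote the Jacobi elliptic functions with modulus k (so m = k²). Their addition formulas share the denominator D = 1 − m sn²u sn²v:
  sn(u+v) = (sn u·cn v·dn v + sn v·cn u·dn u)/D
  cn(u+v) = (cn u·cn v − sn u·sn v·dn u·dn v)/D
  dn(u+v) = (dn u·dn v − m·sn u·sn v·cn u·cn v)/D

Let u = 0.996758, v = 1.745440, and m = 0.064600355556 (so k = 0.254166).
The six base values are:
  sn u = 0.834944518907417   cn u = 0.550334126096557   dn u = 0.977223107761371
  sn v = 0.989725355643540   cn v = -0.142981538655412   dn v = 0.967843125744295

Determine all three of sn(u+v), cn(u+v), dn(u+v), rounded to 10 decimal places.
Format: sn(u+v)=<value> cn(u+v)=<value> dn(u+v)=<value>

sn(u+v)=0.4359630283 cn(u+v)=-0.8999645760 dn(u+v)=0.9938419459

m = k² = 0.064600355556
D = 1 − m·sn²u·sn²v = 0.9558856852429423
sn(u+v) = (sn u·cn v·dn v + sn v·cn u·dn u)/D = 0.4167308180057325/0.9558856852429423 = 0.4359630282566881
cn(u+v) = (cn u·cn v − sn u·sn v·dn u·dn v)/D = -0.8602632553914193/0.9558856852429423 = -0.8999645759657755
dn(u+v) = (dn u·dn v − m·sn u·sn v·cn u·cn v)/D = 0.9499992894633321/0.9558856852429423 = 0.9938419458827714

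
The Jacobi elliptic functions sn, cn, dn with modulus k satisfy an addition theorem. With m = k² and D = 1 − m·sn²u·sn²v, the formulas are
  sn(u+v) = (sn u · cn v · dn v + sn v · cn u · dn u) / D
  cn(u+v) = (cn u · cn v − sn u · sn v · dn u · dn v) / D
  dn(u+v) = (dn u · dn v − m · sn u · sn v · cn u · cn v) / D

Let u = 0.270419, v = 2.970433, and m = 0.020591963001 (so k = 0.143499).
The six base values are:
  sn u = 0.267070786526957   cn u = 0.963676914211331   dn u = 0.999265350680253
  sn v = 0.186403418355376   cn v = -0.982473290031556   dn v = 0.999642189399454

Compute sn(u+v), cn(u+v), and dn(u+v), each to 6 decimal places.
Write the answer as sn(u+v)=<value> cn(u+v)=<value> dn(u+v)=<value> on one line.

m = k² = 0.020591963001
D = 1 − m·sn²u·sn²v = 0.9999489661579829
sn(u+v) = (sn u·cn v·dn v + sn v·cn u·dn u)/D = -0.08279532443803983/0.9999489661579829 = -0.08279955001719449
cn(u+v) = (cn u·cn v − sn u·sn v·dn u·dn v)/D = -0.9965153632391317/0.9999489661579829 = -0.9965662218422568
dn(u+v) = (dn u·dn v − m·sn u·sn v·cn u·cn v)/D = 0.9998783804344157/0.9999489661579829 = 0.9999294106739883

sn(u+v)=-0.082800 cn(u+v)=-0.996566 dn(u+v)=0.999929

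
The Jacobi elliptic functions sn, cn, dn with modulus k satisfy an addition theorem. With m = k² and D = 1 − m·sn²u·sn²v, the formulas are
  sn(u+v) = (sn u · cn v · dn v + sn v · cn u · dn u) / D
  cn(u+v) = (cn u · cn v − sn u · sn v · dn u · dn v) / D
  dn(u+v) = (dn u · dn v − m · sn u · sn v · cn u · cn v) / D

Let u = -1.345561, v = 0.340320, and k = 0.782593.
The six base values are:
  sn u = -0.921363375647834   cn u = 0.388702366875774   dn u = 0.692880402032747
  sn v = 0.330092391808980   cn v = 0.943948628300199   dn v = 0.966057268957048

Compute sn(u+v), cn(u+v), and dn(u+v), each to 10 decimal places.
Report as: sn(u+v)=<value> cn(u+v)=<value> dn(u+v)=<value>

m = k² = 0.612451803649
D = 1 − m·sn²u·sn²v = 0.943349357860225
sn(u+v) = (sn u·cn v·dn v + sn v·cn u·dn u)/D = -0.751297146340533/0.943349357860225 = -0.7964145415275217
cn(u+v) = (cn u·cn v − sn u·sn v·dn u·dn v)/D = 0.5704915502230252/0.943349357860225 = 0.6047510876745138
dn(u+v) = (dn u·dn v − m·sn u·sn v·cn u·cn v)/D = 0.7377067042493999/0.943349357860225 = 0.7820079571821843

sn(u+v)=-0.7964145415 cn(u+v)=0.6047510877 dn(u+v)=0.7820079572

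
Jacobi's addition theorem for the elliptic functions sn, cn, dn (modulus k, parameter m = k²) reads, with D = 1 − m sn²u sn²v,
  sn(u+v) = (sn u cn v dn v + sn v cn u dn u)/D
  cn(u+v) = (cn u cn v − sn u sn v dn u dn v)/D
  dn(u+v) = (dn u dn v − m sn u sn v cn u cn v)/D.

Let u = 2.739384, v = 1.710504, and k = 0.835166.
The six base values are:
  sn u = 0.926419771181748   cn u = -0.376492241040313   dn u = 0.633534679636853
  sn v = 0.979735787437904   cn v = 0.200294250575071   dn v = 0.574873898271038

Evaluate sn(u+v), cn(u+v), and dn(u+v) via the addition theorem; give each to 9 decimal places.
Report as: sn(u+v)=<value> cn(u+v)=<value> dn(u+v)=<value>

m = k² = 0.697502247556
D = 1 − m·sn²u·sn²v = 0.4253820538593227
sn(u+v) = (sn u·cn v·dn v + sn v·cn u·dn u)/D = -0.1270158338460199/0.4253820538593227 = -0.2985923658359716
cn(u+v) = (cn u·cn v − sn u·sn v·dn u·dn v)/D = -0.4059764398311507/0.4253820538593227 = -0.9543807411429032
dn(u+v) = (dn u·dn v − m·sn u·sn v·cn u·cn v)/D = 0.4119430453442616/0.4253820538593227 = 0.9684072038462031

sn(u+v)=-0.298592366 cn(u+v)=-0.954380741 dn(u+v)=0.968407204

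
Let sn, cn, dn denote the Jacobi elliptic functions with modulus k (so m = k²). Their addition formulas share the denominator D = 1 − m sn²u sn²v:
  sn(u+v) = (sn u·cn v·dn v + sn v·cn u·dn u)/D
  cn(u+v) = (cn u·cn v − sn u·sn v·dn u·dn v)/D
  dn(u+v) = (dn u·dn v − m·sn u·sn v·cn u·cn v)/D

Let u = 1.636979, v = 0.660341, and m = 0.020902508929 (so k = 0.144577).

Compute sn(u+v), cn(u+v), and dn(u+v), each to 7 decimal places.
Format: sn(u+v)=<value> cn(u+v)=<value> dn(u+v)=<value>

sn(u+v)=0.7571704 cn(u+v)=-0.6532174 dn(u+v)=0.9939902

sn u = 0.9983605826864641, cn u = -0.05723763567744481, dn u = 0.9895281556184357
sn v = 0.6126602057001572, cn v = 0.7903464255321467, dn v = 0.9960693702947116
m = k² = 0.020902508929
D = 1 − m·sn²u·sn²v = 0.9921798944642712
sn(u+v) = (sn u·cn v·dn v + sn v·cn u·dn u)/D = 0.7512492485676657/0.9921798944642712 = 0.7571704010121105
cn(u+v) = (cn u·cn v − sn u·sn v·dn u·dn v)/D = -0.6481091802355912/0.9921798944642712 = -0.6532174093142036
dn(u+v) = (dn u·dn v − m·sn u·sn v·cn u·cn v)/D = 0.9862170554404566/0.9921798944642712 = 0.9939901634198763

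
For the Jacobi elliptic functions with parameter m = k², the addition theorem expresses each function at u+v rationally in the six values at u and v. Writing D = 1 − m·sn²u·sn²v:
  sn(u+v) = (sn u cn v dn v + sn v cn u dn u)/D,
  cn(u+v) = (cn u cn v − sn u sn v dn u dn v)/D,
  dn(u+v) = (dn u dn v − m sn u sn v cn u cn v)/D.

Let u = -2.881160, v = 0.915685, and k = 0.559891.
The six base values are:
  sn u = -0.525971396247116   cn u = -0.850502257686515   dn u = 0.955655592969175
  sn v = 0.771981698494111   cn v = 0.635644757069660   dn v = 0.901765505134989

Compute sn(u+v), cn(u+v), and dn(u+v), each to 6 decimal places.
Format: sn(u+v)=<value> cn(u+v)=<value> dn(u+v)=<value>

m = k² = 0.313477931881
D = 1 − m·sn²u·sn²v = 0.948317295063666
sn(u+v) = (sn u·cn v·dn v + sn v·cn u·dn u)/D = -0.9289450009605653/0.948317295063666 = -0.9795719278727274
cn(u+v) = (cn u·cn v − sn u·sn v·dn u·dn v)/D = -0.1907010154856114/0.948317295063666 = -0.2010941026577065
dn(u+v) = (dn u·dn v − m·sn u·sn v·cn u·cn v)/D = 0.7929649532674857/0.948317295063666 = 0.836181051843254

sn(u+v)=-0.979572 cn(u+v)=-0.201094 dn(u+v)=0.836181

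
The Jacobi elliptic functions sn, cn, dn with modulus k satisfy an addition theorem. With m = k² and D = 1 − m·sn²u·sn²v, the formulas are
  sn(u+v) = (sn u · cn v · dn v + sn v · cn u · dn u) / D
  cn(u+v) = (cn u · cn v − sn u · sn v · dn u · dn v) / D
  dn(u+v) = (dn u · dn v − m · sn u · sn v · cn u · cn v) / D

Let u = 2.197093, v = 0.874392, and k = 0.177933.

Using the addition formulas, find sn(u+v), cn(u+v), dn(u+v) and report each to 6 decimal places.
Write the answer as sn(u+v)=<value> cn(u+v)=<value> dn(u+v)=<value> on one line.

sn(u+v)=0.095277 cn(u+v)=-0.995451 dn(u+v)=0.999856

sn u = 0.8225242461154126, cn u = -0.568730045410186, dn u = 0.989232250882411
sn v = 0.7652101347007024, cn v = 0.6437805913130132, dn v = 0.9906873911228099
m = k² = 0.031660152489
D = 1 − m·sn²u·sn²v = 0.9874578541562771
sn(u+v) = (sn u·cn v·dn v + sn v·cn u·dn u)/D = 0.09408199312875614/0.9874578541562771 = 0.09527697079197724
cn(u+v) = (cn u·cn v − sn u·sn v·dn u·dn v)/D = -0.9829657126796642/0.9874578541562771 = -0.995450801816295
dn(u+v) = (dn u·dn v − m·sn u·sn v·cn u·cn v)/D = 0.9873159455729797/0.9874578541562771 = 0.9998562889720305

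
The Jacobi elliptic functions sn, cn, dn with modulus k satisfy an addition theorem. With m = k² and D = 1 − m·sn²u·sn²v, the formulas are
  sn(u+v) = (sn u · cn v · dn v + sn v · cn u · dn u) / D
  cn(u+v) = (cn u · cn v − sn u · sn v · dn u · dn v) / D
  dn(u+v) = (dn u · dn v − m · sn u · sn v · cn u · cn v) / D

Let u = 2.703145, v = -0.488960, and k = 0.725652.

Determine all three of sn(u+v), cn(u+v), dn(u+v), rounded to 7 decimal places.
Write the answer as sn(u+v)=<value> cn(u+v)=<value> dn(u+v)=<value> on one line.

sn u = 0.8250182184482555, cn u = -0.5651061309422033, dn u = 0.8009912003501165
sn v = -0.4610956696788054, cn v = 0.8873504287503635, dn v = 0.9423620267137475
m = k² = 0.526570825104
D = 1 − m·sn²u·sn²v = 0.9237980722370354
sn(u+v) = (sn u·cn v·dn v + sn v·cn u·dn u)/D = 0.8985973138208581/0.9237980722370354 = 0.9727204903608945
cn(u+v) = (cn u·cn v − sn u·sn v·dn u·dn v)/D = -0.2143029301311606/0.9237980722370354 = -0.2319802742305064
dn(u+v) = (dn u·dn v − m·sn u·sn v·cn u·cn v)/D = 0.654376786267049/0.9237980722370354 = 0.7083547865416456

sn(u+v)=0.9727205 cn(u+v)=-0.2319803 dn(u+v)=0.7083548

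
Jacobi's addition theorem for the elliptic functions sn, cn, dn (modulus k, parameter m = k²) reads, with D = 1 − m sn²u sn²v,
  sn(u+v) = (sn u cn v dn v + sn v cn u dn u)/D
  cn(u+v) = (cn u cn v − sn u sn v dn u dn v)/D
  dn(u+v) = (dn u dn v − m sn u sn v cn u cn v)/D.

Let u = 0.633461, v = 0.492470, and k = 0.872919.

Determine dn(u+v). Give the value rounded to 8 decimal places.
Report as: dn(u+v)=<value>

sn u = 0.5679263725135786, cn u = 0.8230793615463627, dn u = 0.8684631529016657
sn v = 0.4601176824117265, cn v = 0.8878579381477994, dn v = 0.9157952383950907
m = k² = 0.761987580561
D = 1 − m·sn²u·sn²v = 0.9479680846905317
dn(u+v) = (dn u·dn v − m·sn u·sn v·cn u·cn v)/D = 0.6498240160417343/0.9479680846905317 = 0.6854914490648407

dn(u+v)=0.68549145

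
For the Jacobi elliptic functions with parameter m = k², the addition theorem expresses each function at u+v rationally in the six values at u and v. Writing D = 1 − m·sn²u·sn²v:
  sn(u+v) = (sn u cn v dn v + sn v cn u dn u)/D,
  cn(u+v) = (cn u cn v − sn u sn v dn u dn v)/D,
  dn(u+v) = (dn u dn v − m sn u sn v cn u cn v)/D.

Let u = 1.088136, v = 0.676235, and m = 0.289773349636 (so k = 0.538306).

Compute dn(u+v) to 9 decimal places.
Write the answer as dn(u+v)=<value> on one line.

sn u = 0.8620126963528816, cn u = 0.5068866848975566, dn u = 0.885821262128433
sn v = 0.6152205743032338, cn v = 0.7883550246900182, dn v = 0.9435686744340889
m = k² = 0.289773349636
D = 1 − m·sn²u·sn²v = 0.9185019030781054
dn(u+v) = (dn u·dn v − m·sn u·sn v·cn u·cn v)/D = 0.7744236776732899/0.9185019030781054 = 0.8431378041548122

dn(u+v)=0.843137804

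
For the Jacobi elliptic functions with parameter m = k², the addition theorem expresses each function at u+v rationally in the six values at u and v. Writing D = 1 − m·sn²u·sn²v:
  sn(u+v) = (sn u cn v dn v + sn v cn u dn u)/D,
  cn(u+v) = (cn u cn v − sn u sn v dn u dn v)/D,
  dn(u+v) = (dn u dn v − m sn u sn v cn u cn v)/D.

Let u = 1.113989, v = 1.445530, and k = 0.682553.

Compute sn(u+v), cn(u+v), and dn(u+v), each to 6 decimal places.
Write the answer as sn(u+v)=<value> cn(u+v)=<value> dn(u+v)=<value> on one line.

sn(u+v)=0.848704 cn(u+v)=-0.528869 dn(u+v)=0.815125

sn u = 0.8576551766654215, cn u = 0.514225240472504, dn u = 0.8107481487742204
sn v = 0.9606959919542578, cn v = 0.2776026135378135, dn v = 0.7549990085386757
m = k² = 0.465878597809
D = 1 − m·sn²u·sn²v = 0.6837211551942489
sn(u+v) = (sn u·cn v·dn v + sn v·cn u·dn u)/D = 0.5802767287815119/0.6837211551942489 = 0.8487037798569391
cn(u+v) = (cn u·cn v − sn u·sn v·dn u·dn v)/D = -0.3615985841990893/0.6837211551942489 = -0.5288685035588187
dn(u+v) = (dn u·dn v − m·sn u·sn v·cn u·cn v)/D = 0.5573181071357732/0.6837211551942489 = 0.815124854484627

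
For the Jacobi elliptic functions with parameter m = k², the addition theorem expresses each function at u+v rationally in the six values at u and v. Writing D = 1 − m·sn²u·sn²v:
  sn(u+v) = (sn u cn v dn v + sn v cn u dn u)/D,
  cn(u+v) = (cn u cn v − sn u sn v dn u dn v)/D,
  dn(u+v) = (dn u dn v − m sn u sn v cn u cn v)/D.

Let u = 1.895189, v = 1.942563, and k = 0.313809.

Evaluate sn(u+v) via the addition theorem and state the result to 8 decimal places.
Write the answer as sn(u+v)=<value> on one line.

sn u = 0.9639164613836657, cn u = -0.2662049125647234, dn u = 0.9531539356221682
sn v = 0.9509084074472823, cn v = -0.3094724553915474, dn v = 0.9544397737416077
m = k² = 0.098476088481
D = 1 − m·sn²u·sn²v = 0.917265440601896
sn(u+v) = (sn u·cn v·dn v + sn v·cn u·dn u)/D = -0.5259927649154127/0.917265440601896 = -0.5734357162418155

sn(u+v)=-0.57343572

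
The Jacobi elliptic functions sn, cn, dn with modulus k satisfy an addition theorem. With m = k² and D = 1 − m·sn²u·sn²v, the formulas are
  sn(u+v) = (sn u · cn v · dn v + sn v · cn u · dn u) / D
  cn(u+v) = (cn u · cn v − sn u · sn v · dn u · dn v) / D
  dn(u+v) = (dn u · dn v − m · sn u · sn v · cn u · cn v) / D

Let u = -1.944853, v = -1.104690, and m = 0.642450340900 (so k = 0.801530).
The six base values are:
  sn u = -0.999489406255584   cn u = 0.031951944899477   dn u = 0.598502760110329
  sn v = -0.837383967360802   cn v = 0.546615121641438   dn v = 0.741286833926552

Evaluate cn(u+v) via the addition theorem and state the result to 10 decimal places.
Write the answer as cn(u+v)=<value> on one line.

m = k² = 0.6424503409
D = 1 − m·sn²u·sn²v = 0.5499660913692549
cn(u+v) = (cn u·cn v − sn u·sn v·dn u·dn v)/D = -0.3538605169152696/0.5499660913692549 = -0.6434224263431592

cn(u+v)=-0.6434224263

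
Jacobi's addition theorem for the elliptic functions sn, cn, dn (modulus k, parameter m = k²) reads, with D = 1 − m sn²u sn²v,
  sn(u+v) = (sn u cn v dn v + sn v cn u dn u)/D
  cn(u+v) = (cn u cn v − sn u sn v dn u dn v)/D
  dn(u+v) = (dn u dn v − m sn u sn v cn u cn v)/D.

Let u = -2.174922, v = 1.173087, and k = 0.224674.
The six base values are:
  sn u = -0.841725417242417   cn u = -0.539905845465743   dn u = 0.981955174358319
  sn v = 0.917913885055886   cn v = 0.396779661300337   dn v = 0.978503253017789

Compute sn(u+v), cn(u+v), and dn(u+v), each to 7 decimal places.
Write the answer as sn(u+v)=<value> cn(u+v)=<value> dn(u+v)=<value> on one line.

sn(u+v)=-0.8387179 cn(u+v)=0.5445661 dn(u+v)=0.9820851

m = k² = 0.050478406276
D = 1 − m·sn²u·sn²v = 0.9698664431848718
sn(u+v) = (sn u·cn v·dn v + sn v·cn u·dn u)/D = -0.8134443424626607/0.9698664431848718 = -0.8387178958284728
cn(u+v) = (cn u·cn v − sn u·sn v·dn u·dn v)/D = 0.5281564345263283/0.9698664431848718 = 0.5445661495328727
dn(u+v) = (dn u·dn v − m·sn u·sn v·cn u·cn v)/D = 0.9524913517930817/0.9698664431848718 = 0.9820850679865433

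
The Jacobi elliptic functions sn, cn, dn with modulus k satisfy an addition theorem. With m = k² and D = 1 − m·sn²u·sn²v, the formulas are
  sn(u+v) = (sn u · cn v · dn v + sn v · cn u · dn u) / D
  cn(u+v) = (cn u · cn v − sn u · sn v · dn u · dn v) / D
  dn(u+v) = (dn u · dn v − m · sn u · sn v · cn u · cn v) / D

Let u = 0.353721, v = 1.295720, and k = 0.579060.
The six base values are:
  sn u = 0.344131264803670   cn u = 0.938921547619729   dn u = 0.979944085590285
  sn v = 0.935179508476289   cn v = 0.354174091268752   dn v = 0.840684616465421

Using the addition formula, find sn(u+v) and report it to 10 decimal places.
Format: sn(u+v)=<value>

m = k² = 0.3353104836
D = 1 − m·sn²u·sn²v = 0.9652715534262943
sn(u+v) = (sn u·cn v·dn v + sn v·cn u·dn u)/D = 0.9629145315490825/0.9652715534262943 = 0.9975581774176962

sn(u+v)=0.9975581774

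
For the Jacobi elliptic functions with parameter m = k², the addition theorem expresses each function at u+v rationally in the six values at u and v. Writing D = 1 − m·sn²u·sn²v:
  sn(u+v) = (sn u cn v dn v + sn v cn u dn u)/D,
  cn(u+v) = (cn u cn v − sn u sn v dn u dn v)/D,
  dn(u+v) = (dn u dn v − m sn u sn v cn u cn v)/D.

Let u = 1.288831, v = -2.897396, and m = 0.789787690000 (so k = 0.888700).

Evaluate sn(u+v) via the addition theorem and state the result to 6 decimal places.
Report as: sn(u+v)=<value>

sn(u+v)=-0.954799

sn u = 0.8850158582060969, cn u = 0.4655608775699756, dn u = 0.6175729655116725
sn v = -0.9487917684569345, cn v = -0.3159021685717949, dn v = 0.537613732137887
m = k² = 0.78978769
D = 1 − m·sn²u·sn²v = 0.4431294100252332
sn(u+v) = (sn u·cn v·dn v + sn v·cn u·dn u)/D = -0.4230997356556816/0.4431294100252332 = -0.9547994921654804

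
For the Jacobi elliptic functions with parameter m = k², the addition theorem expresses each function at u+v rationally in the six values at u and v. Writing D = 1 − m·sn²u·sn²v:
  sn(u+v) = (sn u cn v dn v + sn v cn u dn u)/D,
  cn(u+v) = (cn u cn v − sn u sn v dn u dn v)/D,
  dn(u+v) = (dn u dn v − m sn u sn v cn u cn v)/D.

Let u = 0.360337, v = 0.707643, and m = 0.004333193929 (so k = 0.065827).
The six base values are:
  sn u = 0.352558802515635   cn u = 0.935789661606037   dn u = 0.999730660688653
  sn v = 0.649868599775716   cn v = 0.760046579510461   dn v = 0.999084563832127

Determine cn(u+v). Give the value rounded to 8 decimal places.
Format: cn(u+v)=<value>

m = k² = 0.004333193929
D = 1 − m·sn²u·sn²v = 0.9997725309271579
cn(u+v) = (cn u·cn v − sn u·sn v·dn u·dn v)/D = 0.482398231703206/0.9997725309271579 = 0.4825079873477269

cn(u+v)=0.48250799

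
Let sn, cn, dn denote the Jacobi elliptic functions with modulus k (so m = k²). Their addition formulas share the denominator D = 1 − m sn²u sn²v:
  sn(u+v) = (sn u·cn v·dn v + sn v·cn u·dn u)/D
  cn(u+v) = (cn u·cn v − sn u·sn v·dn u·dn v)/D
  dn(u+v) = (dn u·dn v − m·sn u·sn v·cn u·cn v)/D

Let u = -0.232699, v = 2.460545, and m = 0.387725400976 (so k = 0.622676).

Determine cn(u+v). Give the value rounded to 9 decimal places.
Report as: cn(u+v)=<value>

sn u = -0.2298215605590154, cn u = 0.9732327832035966, dn u = 0.9897076029185072
sn v = 0.8488897195768994, cn v = -0.5285699991454803, dn v = 0.8488814655208234
m = k² = 0.387725400976
D = 1 − m·sn²u·sn²v = 0.9852426512540704
cn(u+v) = (cn u·cn v − sn u·sn v·dn u·dn v)/D = -0.3505152175713357/0.9852426512540704 = -0.3557653712262466

cn(u+v)=-0.355765371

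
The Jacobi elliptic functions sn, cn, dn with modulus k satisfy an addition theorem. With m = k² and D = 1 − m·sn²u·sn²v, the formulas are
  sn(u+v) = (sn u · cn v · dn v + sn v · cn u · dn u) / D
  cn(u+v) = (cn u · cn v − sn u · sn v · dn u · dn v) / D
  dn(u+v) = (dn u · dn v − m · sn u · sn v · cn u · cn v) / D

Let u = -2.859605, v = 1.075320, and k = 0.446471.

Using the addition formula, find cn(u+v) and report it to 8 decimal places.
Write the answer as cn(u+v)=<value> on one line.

cn(u+v)=-0.11167055

sn u = -0.4402698051772365, cn u = -0.8978655237000684, dn u = 0.9804902545375355
sn v = 0.8637386167588134, cn v = 0.5039400777072327, dn v = 0.9226517381347872
m = k² = 0.199336353841
D = 1 − m·sn²u·sn²v = 0.9711736943840911
cn(u+v) = (cn u·cn v − sn u·sn v·dn u·dn v)/D = -0.1084515050944819/0.9711736943840911 = -0.1116705546305604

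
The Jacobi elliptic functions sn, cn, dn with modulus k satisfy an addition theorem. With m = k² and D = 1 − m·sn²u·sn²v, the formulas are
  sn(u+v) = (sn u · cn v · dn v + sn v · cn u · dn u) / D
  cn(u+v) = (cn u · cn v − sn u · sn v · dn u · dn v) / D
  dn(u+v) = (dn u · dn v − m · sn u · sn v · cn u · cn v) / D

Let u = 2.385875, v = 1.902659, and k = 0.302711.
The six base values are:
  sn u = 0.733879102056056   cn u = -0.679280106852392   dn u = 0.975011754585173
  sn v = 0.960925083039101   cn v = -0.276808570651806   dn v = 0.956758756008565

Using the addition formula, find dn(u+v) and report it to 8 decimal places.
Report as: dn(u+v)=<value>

m = k² = 0.091633949521
D = 1 − m·sn²u·sn²v = 0.9544294251332622
dn(u+v) = (dn u·dn v − m·sn u·sn v·cn u·cn v)/D = 0.9207004009205559/0.9544294251332622 = 0.9646605361019786

dn(u+v)=0.96466054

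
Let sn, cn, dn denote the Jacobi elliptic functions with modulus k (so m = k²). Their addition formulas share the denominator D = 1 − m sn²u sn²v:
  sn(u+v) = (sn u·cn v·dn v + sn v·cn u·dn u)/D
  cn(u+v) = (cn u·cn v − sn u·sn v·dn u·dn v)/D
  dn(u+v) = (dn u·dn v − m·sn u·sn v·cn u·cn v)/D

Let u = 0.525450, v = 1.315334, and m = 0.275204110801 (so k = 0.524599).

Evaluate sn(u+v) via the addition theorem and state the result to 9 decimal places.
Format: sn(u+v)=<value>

sn(u+v)=0.992778590

sn u = 0.4961616179249659, cn u = 0.8682301819783047, dn u = 0.9655315925410009
sn v = 0.9462449629067622, cn v = 0.3234508775279181, dn v = 0.8680943915639029
m = k² = 0.275204110801
D = 1 − m·sn²u·sn²v = 0.9393391616253349
sn(u+v) = (sn u·cn v·dn v + sn v·cn u·dn u)/D = 0.9325558082320597/0.9393391616253349 = 0.9927785898103748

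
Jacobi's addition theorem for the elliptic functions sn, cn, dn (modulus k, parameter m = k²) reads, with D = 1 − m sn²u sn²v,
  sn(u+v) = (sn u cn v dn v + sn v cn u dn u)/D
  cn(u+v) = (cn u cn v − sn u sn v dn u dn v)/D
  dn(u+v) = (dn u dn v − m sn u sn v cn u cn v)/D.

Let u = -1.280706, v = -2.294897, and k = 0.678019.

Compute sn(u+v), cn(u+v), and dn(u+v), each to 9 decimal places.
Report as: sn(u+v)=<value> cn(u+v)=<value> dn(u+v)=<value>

sn(u+v)=-0.067057065 cn(u+v)=-0.997749142 dn(u+v)=0.998965888

sn u = -0.918674846257659, cn u = 0.3950145906842767, dn u = 0.7823181901442124
sn v = -0.9380180842950363, cn v = -0.3465863146973206, dn v = 0.7716939326951753
m = k² = 0.459709764361
D = 1 − m·sn²u·sn²v = 0.6586265024314401
sn(u+v) = (sn u·cn v·dn v + sn v·cn u·dn u)/D = -0.04416556001885889/0.6586265024314401 = -0.06705706474885789
cn(u+v) = (cn u·cn v − sn u·sn v·dn u·dn v)/D = -0.6571440276022391/0.6586265024314401 = -0.9977491418524335
dn(u+v) = (dn u·dn v − m·sn u·sn v·cn u·cn v)/D = 0.6579454091028606/0.6586265024314401 = 0.9989658883660691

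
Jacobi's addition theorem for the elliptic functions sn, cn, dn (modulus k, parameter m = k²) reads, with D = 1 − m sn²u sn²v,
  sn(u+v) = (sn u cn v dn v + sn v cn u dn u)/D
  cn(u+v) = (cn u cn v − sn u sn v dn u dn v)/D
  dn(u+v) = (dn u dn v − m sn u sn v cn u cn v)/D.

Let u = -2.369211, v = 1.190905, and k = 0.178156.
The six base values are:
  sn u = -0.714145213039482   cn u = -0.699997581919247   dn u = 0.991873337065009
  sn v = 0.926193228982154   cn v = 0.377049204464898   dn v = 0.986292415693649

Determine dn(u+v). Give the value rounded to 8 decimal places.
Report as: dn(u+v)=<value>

dn(u+v)=0.98643383

m = k² = 0.031739560336
D = 1 − m·sn²u·sn²v = 0.986113999747279
dn(u+v) = (dn u·dn v − m·sn u·sn v·cn u·cn v)/D = 0.9727362076495802/0.986113999747279 = 0.9864338280349663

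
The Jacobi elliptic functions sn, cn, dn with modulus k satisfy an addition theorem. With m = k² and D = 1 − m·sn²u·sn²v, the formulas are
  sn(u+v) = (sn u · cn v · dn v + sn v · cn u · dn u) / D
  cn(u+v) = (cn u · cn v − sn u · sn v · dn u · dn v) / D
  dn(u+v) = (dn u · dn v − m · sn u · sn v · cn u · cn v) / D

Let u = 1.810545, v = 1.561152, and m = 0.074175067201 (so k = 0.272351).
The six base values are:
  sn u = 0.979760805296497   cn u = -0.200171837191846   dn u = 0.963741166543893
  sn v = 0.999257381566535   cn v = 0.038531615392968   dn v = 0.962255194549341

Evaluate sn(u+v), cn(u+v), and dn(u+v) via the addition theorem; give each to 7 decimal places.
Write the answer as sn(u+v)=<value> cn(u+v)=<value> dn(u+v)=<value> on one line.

sn(u+v)=-0.1684178 cn(u+v)=-0.9857157 dn(u+v)=0.9989475

m = k² = 0.074175067201
D = 1 − m·sn²u·sn²v = 0.928902750091253
sn(u+v) = (sn u·cn v·dn v + sn v·cn u·dn u)/D = -0.1564437450671188/0.928902750091253 = -0.1684177865247467
cn(u+v) = (cn u·cn v − sn u·sn v·dn u·dn v)/D = -0.9156340282866661/0.928902750091253 = -0.985715704035451
dn(u+v) = (dn u·dn v − m·sn u·sn v·cn u·cn v)/D = 0.9279250565977869/0.928902750091253 = 0.9989474748638972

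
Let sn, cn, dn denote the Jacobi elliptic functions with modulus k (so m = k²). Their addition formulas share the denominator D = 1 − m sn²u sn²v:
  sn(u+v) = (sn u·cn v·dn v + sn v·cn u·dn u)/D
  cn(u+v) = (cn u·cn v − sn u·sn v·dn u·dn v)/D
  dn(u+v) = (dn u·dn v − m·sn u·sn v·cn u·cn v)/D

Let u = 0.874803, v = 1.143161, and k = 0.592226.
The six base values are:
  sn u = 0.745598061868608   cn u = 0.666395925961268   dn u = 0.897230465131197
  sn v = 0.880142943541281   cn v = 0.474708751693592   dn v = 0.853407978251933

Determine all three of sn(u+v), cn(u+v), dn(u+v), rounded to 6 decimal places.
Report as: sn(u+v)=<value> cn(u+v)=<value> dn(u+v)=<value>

sn(u+v)=0.975668 cn(u+v)=-0.219252 dn(u+v)=0.816167

m = k² = 0.350731635076
D = 1 − m·sn²u·sn²v = 0.8489603733092622
sn(u+v) = (sn u·cn v·dn v + sn v·cn u·dn u)/D = 0.8283037697111503/0.8489603733092622 = 0.9756683536151491
cn(u+v) = (cn u·cn v − sn u·sn v·dn u·dn v)/D = -0.1861359195096411/0.8489603733092622 = -0.2192515992048958
dn(u+v) = (dn u·dn v − m·sn u·sn v·cn u·cn v)/D = 0.6928933920994686/0.8489603733092622 = 0.8161669423963314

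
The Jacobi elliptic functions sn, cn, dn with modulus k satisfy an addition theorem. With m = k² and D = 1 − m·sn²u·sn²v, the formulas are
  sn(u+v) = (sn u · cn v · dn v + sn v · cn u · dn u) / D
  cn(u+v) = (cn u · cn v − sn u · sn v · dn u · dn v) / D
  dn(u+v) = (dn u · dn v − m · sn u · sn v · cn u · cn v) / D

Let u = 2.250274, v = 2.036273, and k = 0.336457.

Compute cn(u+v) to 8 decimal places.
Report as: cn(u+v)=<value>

cn(u+v)=-0.51274197

sn u = 0.8257370850937389, cn u = -0.5640551979202882, dn u = 0.9606316968050532
sn v = 0.9230584621783655, cn v = -0.3846596877772753, dn v = 0.9505506811662961
m = k² = 0.113203312849
D = 1 − m·sn²u·sn²v = 0.9342340447948418
cn(u+v) = (cn u·cn v − sn u·sn v·dn u·dn v)/D = -0.4790210050311976/0.9342340447948418 = -0.5127419704945466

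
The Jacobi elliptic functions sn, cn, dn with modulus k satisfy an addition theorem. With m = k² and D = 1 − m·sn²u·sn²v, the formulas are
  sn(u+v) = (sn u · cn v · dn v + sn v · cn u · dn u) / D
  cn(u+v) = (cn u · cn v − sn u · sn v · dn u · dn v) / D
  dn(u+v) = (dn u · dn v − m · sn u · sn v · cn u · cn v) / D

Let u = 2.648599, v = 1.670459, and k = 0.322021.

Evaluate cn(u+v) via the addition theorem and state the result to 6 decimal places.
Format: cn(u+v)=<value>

cn(u+v)=-0.477270

sn u = 0.5450245052422862, cn u = -0.8384201146712793, dn u = 0.9844777665878054
sn v = 0.9985756634529141, cn v = -0.05335395355146985, dn v = 0.9468884123971798
m = k² = 0.103697524441
D = 1 − m·sn²u·sn²v = 0.9692841595923714
cn(u+v) = (cn u·cn v − sn u·sn v·dn u·dn v)/D = -0.4626100289585425/0.9692841595923714 = -0.4772697710783712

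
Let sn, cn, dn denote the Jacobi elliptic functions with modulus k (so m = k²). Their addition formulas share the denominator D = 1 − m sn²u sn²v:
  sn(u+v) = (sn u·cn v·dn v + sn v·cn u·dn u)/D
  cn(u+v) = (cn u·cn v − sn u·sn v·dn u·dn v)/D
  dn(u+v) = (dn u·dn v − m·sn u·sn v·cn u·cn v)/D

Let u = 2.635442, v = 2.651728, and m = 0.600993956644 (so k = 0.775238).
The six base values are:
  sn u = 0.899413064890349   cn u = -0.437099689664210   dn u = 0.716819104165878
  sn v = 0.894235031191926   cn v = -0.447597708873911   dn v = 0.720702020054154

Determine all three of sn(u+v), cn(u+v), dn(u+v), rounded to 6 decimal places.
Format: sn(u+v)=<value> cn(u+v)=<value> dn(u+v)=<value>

sn(u+v)=-0.933068 cn(u+v)=-0.359701 dn(u+v)=0.690482

m = k² = 0.600993956644
D = 1 − m·sn²u·sn²v = 0.6112308036048305
sn(u+v) = (sn u·cn v·dn v + sn v·cn u·dn u)/D = -0.5703197584844036/0.6112308036048305 = -0.933067762817012
cn(u+v) = (cn u·cn v − sn u·sn v·dn u·dn v)/D = -0.2198601108834852/0.6112308036048305 = -0.3597006394095739
dn(u+v) = (dn u·dn v − m·sn u·sn v·cn u·cn v)/D = 0.4220438605024349/0.6112308036048305 = 0.6904819881677501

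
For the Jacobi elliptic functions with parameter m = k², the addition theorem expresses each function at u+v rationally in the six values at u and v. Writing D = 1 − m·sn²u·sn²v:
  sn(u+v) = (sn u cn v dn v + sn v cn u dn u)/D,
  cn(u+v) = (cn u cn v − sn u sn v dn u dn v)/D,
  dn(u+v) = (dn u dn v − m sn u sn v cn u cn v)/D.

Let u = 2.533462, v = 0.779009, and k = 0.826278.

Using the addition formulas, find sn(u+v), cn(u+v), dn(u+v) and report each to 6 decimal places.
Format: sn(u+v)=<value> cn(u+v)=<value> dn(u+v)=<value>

sn(u+v)=0.674377 cn(u+v)=-0.738387 dn(u+v)=0.830363

sn u = 0.9613046715021628, cn u = -0.2754874380949498, dn u = 0.6075193195910168
sn v = 0.6682929551138718, cn v = 0.7438981960894706, dn v = 0.8337144808673591
m = k² = 0.682735333284
D = 1 − m·sn²u·sn²v = 0.7182212418250838
sn(u+v) = (sn u·cn v·dn v + sn v·cn u·dn u)/D = 0.4843517633283194/0.7182212418250838 = 0.6743768286461776
cn(u+v) = (cn u·cn v − sn u·sn v·dn u·dn v)/D = -0.5303254864415939/0.7182212418250838 = -0.738387359713805
dn(u+v) = (dn u·dn v − m·sn u·sn v·cn u·cn v)/D = 0.5963843923192257/0.7182212418250838 = 0.8303630658482664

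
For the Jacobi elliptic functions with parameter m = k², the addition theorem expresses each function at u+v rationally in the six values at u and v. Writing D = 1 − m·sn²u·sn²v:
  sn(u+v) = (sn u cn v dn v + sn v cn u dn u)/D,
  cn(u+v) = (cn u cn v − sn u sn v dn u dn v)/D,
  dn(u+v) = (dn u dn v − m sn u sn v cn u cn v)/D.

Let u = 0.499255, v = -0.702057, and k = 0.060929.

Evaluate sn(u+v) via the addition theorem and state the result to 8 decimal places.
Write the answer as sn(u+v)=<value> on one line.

sn u = 0.4787073013919726, cn u = 0.8779745552087572, dn u = 0.9995745479666957
sn v = -0.6456415100984304, cn v = 0.7636406487594924, dn v = 0.9992259498313928
m = k² = 0.003712343041
D = 1 − m·sn²u·sn²v = 0.9996453735758484
sn(u+v) = (sn u·cn v·dn v + sn v·cn u·dn u)/D = -0.2013382551202504/0.9996453735758484 = -0.20140968031497

sn(u+v)=-0.20140968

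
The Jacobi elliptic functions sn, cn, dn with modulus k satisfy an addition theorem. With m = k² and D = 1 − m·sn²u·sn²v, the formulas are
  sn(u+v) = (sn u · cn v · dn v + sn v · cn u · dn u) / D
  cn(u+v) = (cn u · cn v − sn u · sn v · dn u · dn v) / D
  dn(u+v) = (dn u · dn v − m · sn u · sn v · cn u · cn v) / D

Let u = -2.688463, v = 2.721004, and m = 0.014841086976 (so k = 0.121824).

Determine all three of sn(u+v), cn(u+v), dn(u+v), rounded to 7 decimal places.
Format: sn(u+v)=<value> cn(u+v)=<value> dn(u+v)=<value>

sn u = -0.4481065206870135, cn u = -0.8939801709869068, dn u = 0.9985088471516918
sn v = 0.4188246649863119, cn v = -0.9080671230691614, dn v = 0.998697483768268
m = k² = 0.014841086976
D = 1 − m·sn²u·sn²v = 0.9994772515700101
sn(u+v) = (sn u·cn v·dn v + sn v·cn u·dn u)/D = 0.03251816438966132/0.9994772515700101 = 0.03253517209979594
cn(u+v) = (cn u·cn v − sn u·sn v·dn u·dn v)/D = 0.9989481194690083/0.9994772515700101 = 0.9994705911513538
dn(u+v) = (dn u·dn v − m·sn u·sn v·cn u·cn v)/D = 0.9994694007223395/0.9994772515700101 = 0.9999921450461646

sn(u+v)=0.0325352 cn(u+v)=0.9994706 dn(u+v)=0.9999921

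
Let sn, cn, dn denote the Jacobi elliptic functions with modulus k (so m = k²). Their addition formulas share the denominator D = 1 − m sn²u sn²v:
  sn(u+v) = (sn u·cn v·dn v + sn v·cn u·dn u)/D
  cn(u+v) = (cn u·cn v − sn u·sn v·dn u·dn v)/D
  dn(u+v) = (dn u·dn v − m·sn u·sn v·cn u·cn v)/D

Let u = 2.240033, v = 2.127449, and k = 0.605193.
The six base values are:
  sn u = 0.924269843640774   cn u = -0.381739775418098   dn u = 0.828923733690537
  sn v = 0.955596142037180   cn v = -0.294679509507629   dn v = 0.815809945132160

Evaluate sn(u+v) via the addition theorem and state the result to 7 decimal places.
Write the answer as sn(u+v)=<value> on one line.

m = k² = 0.366258567249
D = 1 − m·sn²u·sn²v = 0.7142842808355024
sn(u+v) = (sn u·cn v·dn v + sn v·cn u·dn u)/D = -0.5245790643504031/0.7142842808355024 = -0.7344121639311451

sn(u+v)=-0.7344122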